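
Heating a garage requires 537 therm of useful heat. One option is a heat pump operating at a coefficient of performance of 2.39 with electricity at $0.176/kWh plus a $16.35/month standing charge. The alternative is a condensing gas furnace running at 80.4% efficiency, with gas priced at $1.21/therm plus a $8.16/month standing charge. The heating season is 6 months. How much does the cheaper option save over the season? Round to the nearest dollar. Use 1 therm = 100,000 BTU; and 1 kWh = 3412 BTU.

$400

Heat load = 537 therm × 100,000 = 53,700,000 BTU
Gas: input = 53,700,000 / 0.804 = 66,791,045 BTU = 667.9 therm → 667.9 × $1.21 = $808.17; + 6 × $8.16 standing = $857.13
Heat pump: 53,700,000 BTU / 3412 = 15,740 kWh heat; / 2.39 = 6,585 kWh in → × $0.176 = $1,158.99; + 6 × $16.35 standing = $1,257.09
Difference = |$857.13 − $1,257.09| = $399.96 ≈ $400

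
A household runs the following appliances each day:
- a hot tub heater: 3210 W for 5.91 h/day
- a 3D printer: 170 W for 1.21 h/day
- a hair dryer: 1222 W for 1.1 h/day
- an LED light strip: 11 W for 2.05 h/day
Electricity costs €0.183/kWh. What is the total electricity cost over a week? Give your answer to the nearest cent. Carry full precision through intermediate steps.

€26.32

hot tub heater: 3210 W × 5.91 h × 7 d = 132,798 Wh = 132.8 kWh
3D printer: 170 W × 1.21 h × 7 d = 1,440 Wh = 1.44 kWh
hair dryer: 1222 W × 1.1 h × 7 d = 9,409 Wh = 9.409 kWh
LED light strip: 11 W × 2.05 h × 7 d = 158 Wh = 0.1578 kWh
Total energy = 132.8 + 1.44 + 9.409 + 0.1578 = 143.8 kWh
Cost = 143.8 kWh × €0.183 = €26.32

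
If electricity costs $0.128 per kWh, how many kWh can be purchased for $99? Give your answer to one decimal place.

$99 / $0.128 per kWh = 773.4 kWh

773.4 kWh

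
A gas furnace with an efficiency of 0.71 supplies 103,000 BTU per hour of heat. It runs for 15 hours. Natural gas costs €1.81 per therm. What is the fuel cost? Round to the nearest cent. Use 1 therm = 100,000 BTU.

Heat delivered = 103,000 BTU/h × 15 h = 1,545,000 BTU
Gas input = 1,545,000 / 0.71 = 2,176,056 BTU
= 2,176,056 / 100,000 = 21.76 therm
Cost = 21.76 × €1.81/therm = €39.39

€39.39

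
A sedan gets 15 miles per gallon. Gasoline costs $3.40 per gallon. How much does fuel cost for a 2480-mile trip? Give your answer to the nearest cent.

Fuel = 2480 mi / 15 mpg = 165.3 gal
Cost = 165.3 gal × $3.40/gal = $562.13

$562.13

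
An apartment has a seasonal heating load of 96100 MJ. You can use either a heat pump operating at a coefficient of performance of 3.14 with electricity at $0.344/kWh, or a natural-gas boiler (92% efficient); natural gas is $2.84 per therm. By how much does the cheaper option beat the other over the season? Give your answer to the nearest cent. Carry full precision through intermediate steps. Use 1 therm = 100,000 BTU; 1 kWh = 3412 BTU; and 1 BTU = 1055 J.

$112.85

Heat load = 96100 MJ = 96,100,000,000 J / 1055 = 91,090,047 BTU
Gas: input = 91,090,047 / 0.92 = 99,010,921 BTU = 990.1 therm → 990.1 × $2.84 = $2,811.91
Heat pump: 91,090,047 BTU / 3412 = 26,700 kWh heat; / 3.14 = 8,502 kWh in → × $0.344 = $2,924.76
Difference = |$2,811.91 − $2,924.76| = $112.85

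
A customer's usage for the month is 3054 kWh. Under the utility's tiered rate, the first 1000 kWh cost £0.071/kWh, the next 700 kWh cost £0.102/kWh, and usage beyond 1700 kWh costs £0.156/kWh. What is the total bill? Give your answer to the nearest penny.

£353.62

First 1000 kWh × £0.071 = £71.00
Next 700 kWh × £0.102 = £71.40
Remaining 1354 kWh × £0.156 = £211.22
Total = £353.62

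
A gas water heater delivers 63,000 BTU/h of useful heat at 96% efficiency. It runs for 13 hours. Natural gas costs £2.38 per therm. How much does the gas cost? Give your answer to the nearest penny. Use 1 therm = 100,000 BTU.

£20.30

Heat delivered = 63,000 BTU/h × 13 h = 819,000 BTU
Gas input = 819,000 / 0.96 = 853,125 BTU
= 853,125 / 100,000 = 8.531 therm
Cost = 8.531 × £2.38/therm = £20.30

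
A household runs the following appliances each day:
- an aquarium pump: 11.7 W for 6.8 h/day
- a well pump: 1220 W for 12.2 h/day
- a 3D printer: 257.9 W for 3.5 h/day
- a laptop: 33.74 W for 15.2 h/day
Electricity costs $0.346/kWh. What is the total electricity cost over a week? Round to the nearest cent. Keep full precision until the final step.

aquarium pump: 11.7 W × 6.8 h × 7 d = 557 Wh = 0.5569 kWh
well pump: 1220 W × 12.2 h × 7 d = 104,188 Wh = 104.2 kWh
3D printer: 257.9 W × 3.5 h × 7 d = 6,319 Wh = 6.319 kWh
laptop: 33.74 W × 15.2 h × 7 d = 3,590 Wh = 3.59 kWh
Total energy = 0.5569 + 104.2 + 6.319 + 3.59 = 114.7 kWh
Cost = 114.7 kWh × $0.346 = $39.67

$39.67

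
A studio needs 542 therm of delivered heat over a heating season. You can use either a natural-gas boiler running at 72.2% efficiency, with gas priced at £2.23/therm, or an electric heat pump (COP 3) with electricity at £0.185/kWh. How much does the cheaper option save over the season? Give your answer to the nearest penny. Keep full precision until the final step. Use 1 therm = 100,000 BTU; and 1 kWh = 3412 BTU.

Heat load = 542 therm × 100,000 = 54,200,000 BTU
Gas: input = 54,200,000 / 0.722 = 75,069,252 BTU = 750.7 therm → 750.7 × £2.23 = £1,674.04
Heat pump: 54,200,000 BTU / 3412 = 15,890 kWh heat; / 3 = 5,295 kWh in → × £0.185 = £979.58
Difference = |£1,674.04 − £979.58| = £694.46

£694.46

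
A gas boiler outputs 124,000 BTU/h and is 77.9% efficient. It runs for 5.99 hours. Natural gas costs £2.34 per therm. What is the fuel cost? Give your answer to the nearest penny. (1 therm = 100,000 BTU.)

£22.31

Heat delivered = 124,000 BTU/h × 5.99 h = 742,760 BTU
Gas input = 742,760 / 0.779 = 953,479 BTU
= 953,479 / 100,000 = 9.535 therm
Cost = 9.535 × £2.34/therm = £22.31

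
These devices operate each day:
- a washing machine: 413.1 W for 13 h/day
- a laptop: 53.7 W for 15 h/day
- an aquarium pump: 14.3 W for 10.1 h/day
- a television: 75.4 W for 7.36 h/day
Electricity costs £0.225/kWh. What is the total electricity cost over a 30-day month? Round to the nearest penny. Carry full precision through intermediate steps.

washing machine: 413.1 W × 13 h × 30 d = 161,109 Wh = 161.1 kWh
laptop: 53.7 W × 15 h × 30 d = 24,165 Wh = 24.16 kWh
aquarium pump: 14.3 W × 10.1 h × 30 d = 4,333 Wh = 4.333 kWh
television: 75.4 W × 7.36 h × 30 d = 16,648 Wh = 16.65 kWh
Total energy = 161.1 + 24.16 + 4.333 + 16.65 = 206.3 kWh
Cost = 206.3 kWh × £0.225 = £46.41

£46.41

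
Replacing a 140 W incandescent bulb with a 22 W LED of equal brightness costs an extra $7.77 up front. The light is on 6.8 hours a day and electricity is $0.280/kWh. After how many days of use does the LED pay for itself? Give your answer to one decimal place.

34.6 days

Power saved = 140 − 22 = 118 W
Daily energy saved = 118 W × 6.8 h = 802.4 Wh = 0.8024 kWh
Daily savings = 0.8024 × $0.280 = $0.2247
Payback = $7.77 / $0.2247 per day = 34.58 days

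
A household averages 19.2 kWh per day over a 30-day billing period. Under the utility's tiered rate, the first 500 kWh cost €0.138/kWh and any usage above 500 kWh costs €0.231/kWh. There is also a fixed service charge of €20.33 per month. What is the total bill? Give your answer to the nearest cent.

Usage = 19.2 kWh/day × 30 days = 576 kWh
First 500 kWh × €0.138 = €69.00
Remaining 76 kWh × €0.231 = €17.56
Energy charge = €86.56; + service €20.33 = €106.89

€106.89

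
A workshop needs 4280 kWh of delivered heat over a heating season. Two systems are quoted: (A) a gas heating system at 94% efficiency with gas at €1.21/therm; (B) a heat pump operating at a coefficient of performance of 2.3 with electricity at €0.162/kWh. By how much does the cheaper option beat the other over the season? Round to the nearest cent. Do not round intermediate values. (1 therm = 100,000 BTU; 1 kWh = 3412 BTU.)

€113.48

Heat load = 4280 kWh × 3412 = 14,603,360 BTU
Gas: input = 14,603,360 / 0.94 = 15,535,489 BTU = 155.4 therm → 155.4 × €1.21 = €187.98
Heat pump: 14,603,360 BTU / 3412 = 4,280 kWh heat; / 2.3 = 1,861 kWh in → × €0.162 = €301.46
Difference = |€187.98 − €301.46| = €113.48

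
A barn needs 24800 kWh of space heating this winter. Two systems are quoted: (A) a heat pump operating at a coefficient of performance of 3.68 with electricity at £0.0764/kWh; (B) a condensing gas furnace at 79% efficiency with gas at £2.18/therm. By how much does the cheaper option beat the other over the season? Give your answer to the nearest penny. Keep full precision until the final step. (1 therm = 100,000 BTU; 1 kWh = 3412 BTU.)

Heat load = 24800 kWh × 3412 = 84,617,600 BTU
Gas: input = 84,617,600 / 0.79 = 107,110,886 BTU = 1,071 therm → 1,071 × £2.18 = £2,335.02
Heat pump: 84,617,600 BTU / 3412 = 24,800 kWh heat; / 3.68 = 6,739 kWh in → × £0.0764 = £514.87
Difference = |£2,335.02 − £514.87| = £1,820.15

£1820.15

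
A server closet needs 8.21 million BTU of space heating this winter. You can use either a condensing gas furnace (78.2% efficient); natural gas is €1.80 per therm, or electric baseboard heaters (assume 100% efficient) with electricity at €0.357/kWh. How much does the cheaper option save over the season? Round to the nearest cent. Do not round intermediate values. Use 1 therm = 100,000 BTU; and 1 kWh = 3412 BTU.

€670.04

Heat load = 8.21 × 10⁶ BTU = 8,210,000 BTU
Gas: input = 8,210,000 / 0.782 = 10,498,721 BTU = 105 therm → 105 × €1.80 = €188.98
Electric: 8,210,000 BTU / 3412 = 2,406 kWh → × €0.357 = €859.02
Difference = |€188.98 − €859.02| = €670.04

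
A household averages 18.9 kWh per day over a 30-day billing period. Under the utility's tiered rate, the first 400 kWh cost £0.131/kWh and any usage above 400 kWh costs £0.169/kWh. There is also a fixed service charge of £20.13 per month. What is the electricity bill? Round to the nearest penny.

Usage = 18.9 kWh/day × 30 days = 567 kWh
First 400 kWh × £0.131 = £52.40
Remaining 167 kWh × £0.169 = £28.22
Energy charge = £80.62; + service £20.13 = £100.75

£100.75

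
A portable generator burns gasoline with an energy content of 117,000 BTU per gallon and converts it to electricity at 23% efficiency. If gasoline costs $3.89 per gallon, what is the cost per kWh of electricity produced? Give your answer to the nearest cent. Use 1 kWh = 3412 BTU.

$0.49

Electrical output per gallon = 117,000 BTU × 0.23 / 3412 BTU/kWh = 7.887 kWh
Cost per kWh = $3.89 / 7.887 kWh = $0.493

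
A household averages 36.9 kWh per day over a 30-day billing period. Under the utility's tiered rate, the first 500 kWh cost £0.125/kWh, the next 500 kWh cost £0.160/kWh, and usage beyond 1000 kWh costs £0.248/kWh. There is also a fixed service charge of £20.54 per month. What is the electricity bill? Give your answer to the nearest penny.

Usage = 36.9 kWh/day × 30 days = 1107 kWh
First 500 kWh × £0.125 = £62.50
Next 500 kWh × £0.160 = £80.00
Remaining 107 kWh × £0.248 = £26.54
Energy charge = £169.04; + service £20.54 = £189.58

£189.58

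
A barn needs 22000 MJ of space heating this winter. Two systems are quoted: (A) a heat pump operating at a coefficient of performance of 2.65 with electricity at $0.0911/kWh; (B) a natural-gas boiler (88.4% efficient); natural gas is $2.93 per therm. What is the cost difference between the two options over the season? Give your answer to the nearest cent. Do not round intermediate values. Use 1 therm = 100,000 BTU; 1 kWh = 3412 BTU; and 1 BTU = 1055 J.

Heat load = 22000 MJ = 22,000,000,000 J / 1055 = 20,853,081 BTU
Gas: input = 20,853,081 / 0.884 = 23,589,458 BTU = 235.9 therm → 235.9 × $2.93 = $691.17
Heat pump: 20,853,081 BTU / 3412 = 6,112 kWh heat; / 2.65 = 2,306 kWh in → × $0.0911 = $210.10
Difference = |$691.17 − $210.10| = $481.07

$481.07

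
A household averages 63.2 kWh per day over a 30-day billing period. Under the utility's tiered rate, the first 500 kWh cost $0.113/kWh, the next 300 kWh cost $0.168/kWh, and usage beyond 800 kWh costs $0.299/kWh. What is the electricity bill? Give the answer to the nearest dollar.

Usage = 63.2 kWh/day × 30 days = 1896 kWh
First 500 kWh × $0.113 = $56.50
Next 300 kWh × $0.168 = $50.40
Remaining 1096 kWh × $0.299 = $327.70
Total = $434.60 ≈ $435

$435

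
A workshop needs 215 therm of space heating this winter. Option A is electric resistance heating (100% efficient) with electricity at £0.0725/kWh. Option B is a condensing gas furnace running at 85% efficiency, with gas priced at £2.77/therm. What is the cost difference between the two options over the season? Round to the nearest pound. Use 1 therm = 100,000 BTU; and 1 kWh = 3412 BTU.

£244

Heat load = 215 therm × 100,000 = 21,500,000 BTU
Gas: input = 21,500,000 / 0.85 = 25,294,118 BTU = 252.9 therm → 252.9 × £2.77 = £700.65
Electric: 21,500,000 BTU / 3412 = 6,301 kWh → × £0.0725 = £456.84
Difference = |£700.65 − £456.84| = £243.80 ≈ £244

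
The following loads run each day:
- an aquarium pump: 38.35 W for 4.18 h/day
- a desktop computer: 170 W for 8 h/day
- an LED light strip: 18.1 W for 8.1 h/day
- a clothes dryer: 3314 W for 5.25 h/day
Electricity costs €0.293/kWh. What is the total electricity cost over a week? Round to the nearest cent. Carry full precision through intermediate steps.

€39.10

aquarium pump: 38.35 W × 4.18 h × 7 d = 1,122 Wh = 1.122 kWh
desktop computer: 170 W × 8 h × 7 d = 9,520 Wh = 9.52 kWh
LED light strip: 18.1 W × 8.1 h × 7 d = 1,026 Wh = 1.026 kWh
clothes dryer: 3314 W × 5.25 h × 7 d = 121,790 Wh = 121.8 kWh
Total energy = 1.122 + 9.52 + 1.026 + 121.8 = 133.5 kWh
Cost = 133.5 kWh × €0.293 = €39.10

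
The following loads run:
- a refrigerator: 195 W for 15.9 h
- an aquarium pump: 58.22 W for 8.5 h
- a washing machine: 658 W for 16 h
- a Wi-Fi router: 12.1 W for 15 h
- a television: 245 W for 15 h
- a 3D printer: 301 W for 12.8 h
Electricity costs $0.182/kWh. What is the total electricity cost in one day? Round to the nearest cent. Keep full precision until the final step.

$3.97

refrigerator: 195 W × 15.9 h = 3,100 Wh = 3.1 kWh
aquarium pump: 58.22 W × 8.5 h = 495 Wh = 0.4949 kWh
washing machine: 658 W × 16 h = 10,528 Wh = 10.53 kWh
Wi-Fi router: 12.1 W × 15 h = 182 Wh = 0.1815 kWh
television: 245 W × 15 h = 3,675 Wh = 3.675 kWh
3D printer: 301 W × 12.8 h = 3,853 Wh = 3.853 kWh
Total energy = 3.1 + 0.4949 + 10.53 + 0.1815 + 3.675 + 3.853 = 21.83 kWh
Cost = 21.83 kWh × $0.182 = $3.97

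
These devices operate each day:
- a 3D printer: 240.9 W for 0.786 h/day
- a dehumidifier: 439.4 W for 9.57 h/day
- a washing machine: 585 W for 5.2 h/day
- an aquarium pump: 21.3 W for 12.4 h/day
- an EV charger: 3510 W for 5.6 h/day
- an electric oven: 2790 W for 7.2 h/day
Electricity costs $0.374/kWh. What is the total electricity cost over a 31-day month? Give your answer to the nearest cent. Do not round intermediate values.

3D printer: 240.9 W × 0.786 h × 31 d = 5,870 Wh = 5.87 kWh
dehumidifier: 439.4 W × 9.57 h × 31 d = 130,357 Wh = 130.4 kWh
washing machine: 585 W × 5.2 h × 31 d = 94,302 Wh = 94.3 kWh
aquarium pump: 21.3 W × 12.4 h × 31 d = 8,188 Wh = 8.188 kWh
EV charger: 3510 W × 5.6 h × 31 d = 609,336 Wh = 609.3 kWh
electric oven: 2790 W × 7.2 h × 31 d = 622,728 Wh = 622.7 kWh
Total energy = 5.87 + 130.4 + 94.3 + 8.188 + 609.3 + 622.7 = 1,471 kWh
Cost = 1,471 kWh × $0.374 = $550.07

$550.07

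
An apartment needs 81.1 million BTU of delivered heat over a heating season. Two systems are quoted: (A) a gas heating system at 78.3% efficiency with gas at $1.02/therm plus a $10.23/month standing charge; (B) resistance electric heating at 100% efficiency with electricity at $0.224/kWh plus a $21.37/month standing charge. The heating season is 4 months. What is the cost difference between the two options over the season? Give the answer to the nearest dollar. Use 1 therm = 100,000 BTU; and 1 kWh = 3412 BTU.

Heat load = 81.1 × 10⁶ BTU = 81,100,000 BTU
Gas: input = 81,100,000 / 0.783 = 103,575,990 BTU = 1,036 therm → 1,036 × $1.02 = $1,056.48; + 4 × $10.23 standing = $1,097.40
Electric: 81,100,000 BTU / 3412 = 23,770 kWh → × $0.224 = $5,324.27; + 4 × $21.37 standing = $5,409.75
Difference = |$1,097.40 − $5,409.75| = $4,312.35 ≈ $4312

$4312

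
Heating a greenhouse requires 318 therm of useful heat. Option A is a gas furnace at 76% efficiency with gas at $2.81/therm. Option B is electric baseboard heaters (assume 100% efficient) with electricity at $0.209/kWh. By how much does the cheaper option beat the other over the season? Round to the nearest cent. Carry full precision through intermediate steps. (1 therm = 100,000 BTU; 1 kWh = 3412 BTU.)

$772.13

Heat load = 318 therm × 100,000 = 31,800,000 BTU
Gas: input = 31,800,000 / 0.76 = 41,842,105 BTU = 418.4 therm → 418.4 × $2.81 = $1,175.76
Electric: 31,800,000 BTU / 3412 = 9,320 kWh → × $0.209 = $1,947.89
Difference = |$1,175.76 − $1,947.89| = $772.13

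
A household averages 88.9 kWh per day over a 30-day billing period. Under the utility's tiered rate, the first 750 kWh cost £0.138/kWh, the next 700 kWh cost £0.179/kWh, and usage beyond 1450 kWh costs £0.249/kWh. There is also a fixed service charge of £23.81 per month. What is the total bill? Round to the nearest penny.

Usage = 88.9 kWh/day × 30 days = 2667 kWh
First 750 kWh × £0.138 = £103.50
Next 700 kWh × £0.179 = £125.30
Remaining 1217 kWh × £0.249 = £303.03
Energy charge = £531.83; + service £23.81 = £555.64

£555.64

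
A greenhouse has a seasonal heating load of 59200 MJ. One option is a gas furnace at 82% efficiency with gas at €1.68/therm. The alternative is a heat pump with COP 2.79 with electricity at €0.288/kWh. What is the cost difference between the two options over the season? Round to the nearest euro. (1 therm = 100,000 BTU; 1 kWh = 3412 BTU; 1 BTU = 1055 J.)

€548

Heat load = 59200 MJ = 59,200,000,000 J / 1055 = 56,113,744 BTU
Gas: input = 56,113,744 / 0.82 = 68,431,395 BTU = 684.3 therm → 684.3 × €1.68 = €1,149.65
Heat pump: 56,113,744 BTU / 3412 = 16,450 kWh heat; / 2.79 = 5,895 kWh in → × €0.288 = €1,697.65
Difference = |€1,149.65 − €1,697.65| = €548.00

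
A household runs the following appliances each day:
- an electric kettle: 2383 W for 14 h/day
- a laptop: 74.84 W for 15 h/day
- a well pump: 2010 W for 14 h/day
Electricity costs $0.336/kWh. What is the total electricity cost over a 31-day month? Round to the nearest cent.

$652.30

electric kettle: 2383 W × 14 h × 31 d = 1,034,222 Wh = 1,034 kWh
laptop: 74.84 W × 15 h × 31 d = 34,801 Wh = 34.8 kWh
well pump: 2010 W × 14 h × 31 d = 872,340 Wh = 872.3 kWh
Total energy = 1,034 + 34.8 + 872.3 = 1,941 kWh
Cost = 1,941 kWh × $0.336 = $652.30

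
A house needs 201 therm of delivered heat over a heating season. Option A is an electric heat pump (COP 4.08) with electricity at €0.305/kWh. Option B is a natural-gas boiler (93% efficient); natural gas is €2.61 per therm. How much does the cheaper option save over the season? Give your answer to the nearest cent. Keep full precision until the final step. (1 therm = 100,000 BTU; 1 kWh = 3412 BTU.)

Heat load = 201 therm × 100,000 = 20,100,000 BTU
Gas: input = 20,100,000 / 0.93 = 21,612,903 BTU = 216.1 therm → 216.1 × €2.61 = €564.10
Heat pump: 20,100,000 BTU / 3412 = 5,891 kWh heat; / 4.08 = 1,444 kWh in → × €0.305 = €440.38
Difference = |€564.10 − €440.38| = €123.72

€123.72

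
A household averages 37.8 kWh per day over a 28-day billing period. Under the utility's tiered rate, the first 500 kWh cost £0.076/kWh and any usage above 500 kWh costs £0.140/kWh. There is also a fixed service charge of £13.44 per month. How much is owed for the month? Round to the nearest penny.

Usage = 37.8 kWh/day × 28 days = 1058.4 kWh
First 500 kWh × £0.076 = £38.00
Remaining 558.4 kWh × £0.140 = £78.18
Energy charge = £116.18; + service £13.44 = £129.62

£129.62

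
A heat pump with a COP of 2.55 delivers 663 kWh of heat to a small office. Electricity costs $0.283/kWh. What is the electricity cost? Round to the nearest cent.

Electrical input = 663 kWh / 2.55 = 260 kWh
Cost = 260 × $0.283/kWh = $73.58

$73.58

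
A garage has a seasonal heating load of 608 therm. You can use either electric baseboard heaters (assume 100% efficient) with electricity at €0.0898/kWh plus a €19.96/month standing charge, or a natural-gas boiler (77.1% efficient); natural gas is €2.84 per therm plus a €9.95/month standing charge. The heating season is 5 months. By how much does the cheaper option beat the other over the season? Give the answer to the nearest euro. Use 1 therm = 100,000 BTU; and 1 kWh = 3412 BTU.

€589

Heat load = 608 therm × 100,000 = 60,800,000 BTU
Gas: input = 60,800,000 / 0.771 = 78,858,625 BTU = 788.6 therm → 788.6 × €2.84 = €2,239.58; + 5 × €9.95 standing = €2,289.33
Electric: 60,800,000 BTU / 3412 = 17,820 kWh → × €0.0898 = €1,600.19; + 5 × €19.96 standing = €1,699.99
Difference = |€2,289.33 − €1,699.99| = €589.35 ≈ €589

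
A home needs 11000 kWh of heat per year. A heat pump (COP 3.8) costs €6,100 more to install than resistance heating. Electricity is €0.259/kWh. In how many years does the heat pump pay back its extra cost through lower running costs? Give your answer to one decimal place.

Resistance: 11000 kWh × €0.259 = €2,849.00/yr
Heat pump: 11000 / 3.8 = 2895 kWh in → × €0.259 = €749.74/yr
Annual savings = €2,099.26
Payback = €6,100 / €2,099.26 = 2.91 years

2.9 years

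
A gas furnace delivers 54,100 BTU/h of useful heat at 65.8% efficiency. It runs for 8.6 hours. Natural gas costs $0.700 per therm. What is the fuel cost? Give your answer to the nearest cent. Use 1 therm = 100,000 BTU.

Heat delivered = 54,100 BTU/h × 8.6 h = 465,260 BTU
Gas input = 465,260 / 0.658 = 707,082 BTU
= 707,082 / 100,000 = 7.071 therm
Cost = 7.071 × $0.700/therm = $4.95

$4.95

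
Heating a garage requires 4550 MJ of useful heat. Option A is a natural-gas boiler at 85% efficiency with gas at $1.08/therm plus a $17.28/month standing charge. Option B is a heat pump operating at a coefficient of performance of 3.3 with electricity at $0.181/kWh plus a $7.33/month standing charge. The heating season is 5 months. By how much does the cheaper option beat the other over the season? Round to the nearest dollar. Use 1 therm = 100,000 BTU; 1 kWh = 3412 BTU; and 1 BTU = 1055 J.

$35

Heat load = 4550 MJ = 4,550,000,000 J / 1055 = 4,312,796 BTU
Gas: input = 4,312,796 / 0.85 = 5,073,878 BTU = 50.74 therm → 50.74 × $1.08 = $54.80; + 5 × $17.28 standing = $141.20
Heat pump: 4,312,796 BTU / 3412 = 1,264 kWh heat; / 3.3 = 383 kWh in → × $0.181 = $69.33; + 5 × $7.33 standing = $105.98
Difference = |$141.20 − $105.98| = $35.22 ≈ $35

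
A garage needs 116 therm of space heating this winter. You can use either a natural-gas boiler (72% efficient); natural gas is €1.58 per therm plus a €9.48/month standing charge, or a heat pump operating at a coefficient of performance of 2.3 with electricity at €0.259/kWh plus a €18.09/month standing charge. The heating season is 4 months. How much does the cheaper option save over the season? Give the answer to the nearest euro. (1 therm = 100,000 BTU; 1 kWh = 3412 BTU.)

Heat load = 116 therm × 100,000 = 11,600,000 BTU
Gas: input = 11,600,000 / 0.72 = 16,111,111 BTU = 161.1 therm → 161.1 × €1.58 = €254.56; + 4 × €9.48 standing = €292.48
Heat pump: 11,600,000 BTU / 3412 = 3,400 kWh heat; / 2.3 = 1,478 kWh in → × €0.259 = €382.84; + 4 × €18.09 standing = €455.20
Difference = |€292.48 − €455.20| = €162.73 ≈ €163

€163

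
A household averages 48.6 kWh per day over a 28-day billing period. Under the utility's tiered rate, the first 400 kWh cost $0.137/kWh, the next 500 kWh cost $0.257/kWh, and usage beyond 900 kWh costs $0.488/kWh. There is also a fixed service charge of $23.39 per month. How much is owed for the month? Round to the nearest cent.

$431.56

Usage = 48.6 kWh/day × 28 days = 1360.8 kWh
First 400 kWh × $0.137 = $54.80
Next 500 kWh × $0.257 = $128.50
Remaining 460.8 kWh × $0.488 = $224.87
Energy charge = $408.17; + service $23.39 = $431.56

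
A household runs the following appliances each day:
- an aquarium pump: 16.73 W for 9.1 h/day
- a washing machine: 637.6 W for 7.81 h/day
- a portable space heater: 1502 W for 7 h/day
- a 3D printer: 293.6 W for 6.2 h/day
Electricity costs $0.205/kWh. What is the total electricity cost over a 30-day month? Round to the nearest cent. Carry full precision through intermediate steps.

$107.42

aquarium pump: 16.73 W × 9.1 h × 30 d = 4,567 Wh = 4.567 kWh
washing machine: 637.6 W × 7.81 h × 30 d = 149,390 Wh = 149.4 kWh
portable space heater: 1502 W × 7 h × 30 d = 315,420 Wh = 315.4 kWh
3D printer: 293.6 W × 6.2 h × 30 d = 54,610 Wh = 54.61 kWh
Total energy = 4.567 + 149.4 + 315.4 + 54.61 = 524 kWh
Cost = 524 kWh × $0.205 = $107.42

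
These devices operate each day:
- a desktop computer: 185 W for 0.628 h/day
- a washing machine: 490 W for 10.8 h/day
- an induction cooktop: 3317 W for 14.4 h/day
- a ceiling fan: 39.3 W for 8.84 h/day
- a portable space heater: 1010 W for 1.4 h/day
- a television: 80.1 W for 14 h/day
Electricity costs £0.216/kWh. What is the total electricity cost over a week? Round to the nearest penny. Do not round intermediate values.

£84.76

desktop computer: 185 W × 0.628 h × 7 d = 813 Wh = 0.8133 kWh
washing machine: 490 W × 10.8 h × 7 d = 37,044 Wh = 37.04 kWh
induction cooktop: 3317 W × 14.4 h × 7 d = 334,354 Wh = 334.4 kWh
ceiling fan: 39.3 W × 8.84 h × 7 d = 2,432 Wh = 2.432 kWh
portable space heater: 1010 W × 1.4 h × 7 d = 9,898 Wh = 9.898 kWh
television: 80.1 W × 14 h × 7 d = 7,850 Wh = 7.85 kWh
Total energy = 0.8133 + 37.04 + 334.4 + 2.432 + 9.898 + 7.85 = 392.4 kWh
Cost = 392.4 kWh × £0.216 = £84.76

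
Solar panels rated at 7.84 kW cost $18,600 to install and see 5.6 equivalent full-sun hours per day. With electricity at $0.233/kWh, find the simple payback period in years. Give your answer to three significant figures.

4.98 years

Daily generation = 7.84 kW × 5.6 h = 43.9 kWh
Annual generation = 43.9 × 365 = 16025 kWh
Annual savings = 16025 × $0.233 = $3,733.82
Payback = $18,600 / $3,733.82 = 4.98 years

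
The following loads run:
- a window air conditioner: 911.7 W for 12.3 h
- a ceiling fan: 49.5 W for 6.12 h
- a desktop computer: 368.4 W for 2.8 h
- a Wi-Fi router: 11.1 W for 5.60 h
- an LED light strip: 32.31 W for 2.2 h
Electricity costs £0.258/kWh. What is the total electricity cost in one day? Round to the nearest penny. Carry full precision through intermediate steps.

window air conditioner: 911.7 W × 12.3 h = 11,214 Wh = 11.21 kWh
ceiling fan: 49.5 W × 6.12 h = 303 Wh = 0.3029 kWh
desktop computer: 368.4 W × 2.8 h = 1,032 Wh = 1.032 kWh
Wi-Fi router: 11.1 W × 5.60 h = 62 Wh = 0.06216 kWh
LED light strip: 32.31 W × 2.2 h = 71 Wh = 0.07108 kWh
Total energy = 11.21 + 0.3029 + 1.032 + 0.06216 + 0.07108 = 12.68 kWh
Cost = 12.68 kWh × £0.258 = £3.27

£3.27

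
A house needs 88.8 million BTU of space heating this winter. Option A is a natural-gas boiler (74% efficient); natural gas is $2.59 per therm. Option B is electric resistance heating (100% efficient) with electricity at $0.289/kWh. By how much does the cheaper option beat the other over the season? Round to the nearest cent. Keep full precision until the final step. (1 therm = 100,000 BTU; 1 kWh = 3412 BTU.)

$4413.45

Heat load = 88.8 × 10⁶ BTU = 88,800,000 BTU
Gas: input = 88,800,000 / 0.74 = 120,000,000 BTU = 1,200 therm → 1,200 × $2.59 = $3,108.00
Electric: 88,800,000 BTU / 3412 = 26,030 kWh → × $0.289 = $7,521.45
Difference = |$3,108.00 − $7,521.45| = $4,413.45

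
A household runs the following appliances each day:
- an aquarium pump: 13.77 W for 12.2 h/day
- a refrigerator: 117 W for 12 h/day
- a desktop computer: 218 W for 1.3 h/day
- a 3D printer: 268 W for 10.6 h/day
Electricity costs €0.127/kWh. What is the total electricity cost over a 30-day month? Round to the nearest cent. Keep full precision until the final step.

aquarium pump: 13.77 W × 12.2 h × 30 d = 5,040 Wh = 5.04 kWh
refrigerator: 117 W × 12 h × 30 d = 42,120 Wh = 42.12 kWh
desktop computer: 218 W × 1.3 h × 30 d = 8,502 Wh = 8.502 kWh
3D printer: 268 W × 10.6 h × 30 d = 85,224 Wh = 85.22 kWh
Total energy = 5.04 + 42.12 + 8.502 + 85.22 = 140.9 kWh
Cost = 140.9 kWh × €0.127 = €17.89

€17.89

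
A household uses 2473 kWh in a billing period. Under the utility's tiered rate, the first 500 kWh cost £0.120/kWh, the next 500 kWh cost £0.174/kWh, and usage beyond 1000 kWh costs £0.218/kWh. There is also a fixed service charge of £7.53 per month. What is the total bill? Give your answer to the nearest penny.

£475.64

First 500 kWh × £0.120 = £60.00
Next 500 kWh × £0.174 = £87.00
Remaining 1473 kWh × £0.218 = £321.11
Energy charge = £468.11; + service £7.53 = £475.64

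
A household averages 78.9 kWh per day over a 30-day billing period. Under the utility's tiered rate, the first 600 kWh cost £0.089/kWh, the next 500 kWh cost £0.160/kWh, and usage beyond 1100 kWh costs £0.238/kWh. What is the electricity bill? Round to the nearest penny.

Usage = 78.9 kWh/day × 30 days = 2367 kWh
First 600 kWh × £0.089 = £53.40
Next 500 kWh × £0.160 = £80.00
Remaining 1267 kWh × £0.238 = £301.55
Total = £434.95

£434.95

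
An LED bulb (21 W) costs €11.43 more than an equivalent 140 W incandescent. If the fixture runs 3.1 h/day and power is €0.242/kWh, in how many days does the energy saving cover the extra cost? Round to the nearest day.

128 days

Power saved = 140 − 21 = 119 W
Daily energy saved = 119 W × 3.1 h = 368.9 Wh = 0.3689 kWh
Daily savings = 0.3689 × €0.242 = €0.0893
Payback = €11.43 / €0.0893 per day = 128 days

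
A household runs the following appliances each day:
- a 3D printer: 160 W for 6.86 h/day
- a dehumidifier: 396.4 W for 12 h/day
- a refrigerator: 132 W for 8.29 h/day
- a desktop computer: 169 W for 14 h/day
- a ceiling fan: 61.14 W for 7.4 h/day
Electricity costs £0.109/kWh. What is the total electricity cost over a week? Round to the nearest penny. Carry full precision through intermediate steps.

3D printer: 160 W × 6.86 h × 7 d = 7,683 Wh = 7.683 kWh
dehumidifier: 396.4 W × 12 h × 7 d = 33,298 Wh = 33.3 kWh
refrigerator: 132 W × 8.29 h × 7 d = 7,660 Wh = 7.66 kWh
desktop computer: 169 W × 14 h × 7 d = 16,562 Wh = 16.56 kWh
ceiling fan: 61.14 W × 7.4 h × 7 d = 3,167 Wh = 3.167 kWh
Total energy = 7.683 + 33.3 + 7.66 + 16.56 + 3.167 = 68.37 kWh
Cost = 68.37 kWh × £0.109 = £7.45

£7.45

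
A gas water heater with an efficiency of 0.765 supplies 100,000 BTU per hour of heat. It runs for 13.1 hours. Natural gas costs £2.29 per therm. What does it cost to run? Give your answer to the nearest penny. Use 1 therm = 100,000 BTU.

£39.21

Heat delivered = 100,000 BTU/h × 13.1 h = 1,310,000 BTU
Gas input = 1,310,000 / 0.765 = 1,712,418 BTU
= 1,712,418 / 100,000 = 17.12 therm
Cost = 17.12 × £2.29/therm = £39.21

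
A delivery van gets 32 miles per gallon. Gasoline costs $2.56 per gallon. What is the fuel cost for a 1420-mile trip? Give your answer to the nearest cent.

$113.60

Fuel = 1420 mi / 32 mpg = 44.38 gal
Cost = 44.38 gal × $2.56/gal = $113.60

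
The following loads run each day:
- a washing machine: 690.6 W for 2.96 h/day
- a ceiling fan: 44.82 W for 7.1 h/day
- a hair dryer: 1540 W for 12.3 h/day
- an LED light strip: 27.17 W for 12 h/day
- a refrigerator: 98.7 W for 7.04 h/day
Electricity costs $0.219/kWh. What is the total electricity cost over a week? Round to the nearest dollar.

washing machine: 690.6 W × 2.96 h × 7 d = 14,309 Wh = 14.31 kWh
ceiling fan: 44.82 W × 7.1 h × 7 d = 2,228 Wh = 2.228 kWh
hair dryer: 1540 W × 12.3 h × 7 d = 132,594 Wh = 132.6 kWh
LED light strip: 27.17 W × 12 h × 7 d = 2,282 Wh = 2.282 kWh
refrigerator: 98.7 W × 7.04 h × 7 d = 4,864 Wh = 4.864 kWh
Total energy = 14.31 + 2.228 + 132.6 + 2.282 + 4.864 = 156.3 kWh
Cost = 156.3 kWh × $0.219 = $34.22 ≈ $34

$34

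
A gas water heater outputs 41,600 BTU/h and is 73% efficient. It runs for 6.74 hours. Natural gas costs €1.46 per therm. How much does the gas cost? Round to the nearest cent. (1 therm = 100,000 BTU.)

€5.61

Heat delivered = 41,600 BTU/h × 6.74 h = 280,384 BTU
Gas input = 280,384 / 0.73 = 384,088 BTU
= 384,088 / 100,000 = 3.841 therm
Cost = 3.841 × €1.46/therm = €5.61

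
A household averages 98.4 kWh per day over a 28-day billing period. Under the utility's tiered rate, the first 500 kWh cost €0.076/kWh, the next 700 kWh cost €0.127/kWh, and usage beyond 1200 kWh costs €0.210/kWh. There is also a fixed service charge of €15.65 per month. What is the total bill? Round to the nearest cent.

€469.14

Usage = 98.4 kWh/day × 28 days = 2755.2 kWh
First 500 kWh × €0.076 = €38.00
Next 700 kWh × €0.127 = €88.90
Remaining 1555.2 kWh × €0.210 = €326.59
Energy charge = €453.49; + service €15.65 = €469.14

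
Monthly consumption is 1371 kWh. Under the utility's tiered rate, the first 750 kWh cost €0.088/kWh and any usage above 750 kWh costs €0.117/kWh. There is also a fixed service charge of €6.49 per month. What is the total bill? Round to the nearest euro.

First 750 kWh × €0.088 = €66.00
Remaining 621 kWh × €0.117 = €72.66
Energy charge = €138.66; + service €6.49 = €145.15 ≈ €145

€145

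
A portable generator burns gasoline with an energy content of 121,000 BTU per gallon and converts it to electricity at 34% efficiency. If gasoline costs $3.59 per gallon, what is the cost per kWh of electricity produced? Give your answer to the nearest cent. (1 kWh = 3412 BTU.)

Electrical output per gallon = 121,000 BTU × 0.34 / 3412 BTU/kWh = 12.06 kWh
Cost per kWh = $3.59 / 12.06 kWh = $0.298

$0.30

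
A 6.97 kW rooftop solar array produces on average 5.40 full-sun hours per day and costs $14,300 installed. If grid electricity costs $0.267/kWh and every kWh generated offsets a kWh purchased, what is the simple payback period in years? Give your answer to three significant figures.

Daily generation = 6.97 kW × 5.40 h = 37.64 kWh
Annual generation = 37.64 × 365 = 13738 kWh
Annual savings = 13738 × $0.267 = $3,668.01
Payback = $14,300 / $3,668.01 = 3.9 years

3.90 years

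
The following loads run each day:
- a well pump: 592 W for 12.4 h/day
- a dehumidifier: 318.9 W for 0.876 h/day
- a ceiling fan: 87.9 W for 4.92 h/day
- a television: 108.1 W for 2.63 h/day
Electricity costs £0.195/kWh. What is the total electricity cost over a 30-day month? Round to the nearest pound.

£49

well pump: 592 W × 12.4 h × 30 d = 220,224 Wh = 220.2 kWh
dehumidifier: 318.9 W × 0.876 h × 30 d = 8,381 Wh = 8.381 kWh
ceiling fan: 87.9 W × 4.92 h × 30 d = 12,974 Wh = 12.97 kWh
television: 108.1 W × 2.63 h × 30 d = 8,529 Wh = 8.529 kWh
Total energy = 220.2 + 8.381 + 12.97 + 8.529 = 250.1 kWh
Cost = 250.1 kWh × £0.195 = £48.77 ≈ £49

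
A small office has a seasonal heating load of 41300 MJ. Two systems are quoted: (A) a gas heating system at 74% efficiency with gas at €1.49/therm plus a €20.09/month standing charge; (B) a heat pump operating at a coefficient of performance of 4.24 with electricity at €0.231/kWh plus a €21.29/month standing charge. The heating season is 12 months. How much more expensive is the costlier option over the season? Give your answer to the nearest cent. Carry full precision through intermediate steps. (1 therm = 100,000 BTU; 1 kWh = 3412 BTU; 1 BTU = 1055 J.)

Heat load = 41300 MJ = 41,300,000,000 J / 1055 = 39,146,919 BTU
Gas: input = 39,146,919 / 0.74 = 52,901,242 BTU = 529 therm → 529 × €1.49 = €788.23; + 12 × €20.09 standing = €1,029.31
Heat pump: 39,146,919 BTU / 3412 = 11,470 kWh heat; / 4.24 = 2,706 kWh in → × €0.231 = €625.08; + 12 × €21.29 standing = €880.56
Difference = |€1,029.31 − €880.56| = €148.75

€148.75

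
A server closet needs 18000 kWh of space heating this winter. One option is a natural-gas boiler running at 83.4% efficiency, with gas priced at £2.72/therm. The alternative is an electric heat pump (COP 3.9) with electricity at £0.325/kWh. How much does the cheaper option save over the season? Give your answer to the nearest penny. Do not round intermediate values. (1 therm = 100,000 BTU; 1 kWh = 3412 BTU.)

Heat load = 18000 kWh × 3412 = 61,416,000 BTU
Gas: input = 61,416,000 / 0.834 = 73,640,288 BTU = 736.4 therm → 736.4 × £2.72 = £2,003.02
Heat pump: 61,416,000 BTU / 3412 = 18,000 kWh heat; / 3.9 = 4,615 kWh in → × £0.325 = £1,500.00
Difference = |£2,003.02 − £1,500.00| = £503.02

£503.02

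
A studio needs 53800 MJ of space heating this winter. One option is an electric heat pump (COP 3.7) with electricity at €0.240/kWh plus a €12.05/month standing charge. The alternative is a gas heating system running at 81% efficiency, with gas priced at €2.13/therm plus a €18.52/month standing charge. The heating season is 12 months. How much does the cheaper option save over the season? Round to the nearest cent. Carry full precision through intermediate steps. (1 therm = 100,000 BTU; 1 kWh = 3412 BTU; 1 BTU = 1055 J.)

Heat load = 53800 MJ = 53,800,000,000 J / 1055 = 50,995,261 BTU
Gas: input = 50,995,261 / 0.81 = 62,957,112 BTU = 629.6 therm → 629.6 × €2.13 = €1,340.99; + 12 × €18.52 standing = €1,563.23
Heat pump: 50,995,261 BTU / 3412 = 14,950 kWh heat; / 3.7 = 4,039 kWh in → × €0.240 = €969.46; + 12 × €12.05 standing = €1,114.06
Difference = |€1,563.23 − €1,114.06| = €449.17

€449.17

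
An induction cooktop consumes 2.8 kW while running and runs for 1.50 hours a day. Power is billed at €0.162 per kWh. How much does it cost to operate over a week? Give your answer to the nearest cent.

€4.76

Energy = 2800 W × 1.50 h/day × 7 days = 29,400 Wh = 29.4 kWh
Cost = 29.4 kWh × €0.162/kWh = €4.76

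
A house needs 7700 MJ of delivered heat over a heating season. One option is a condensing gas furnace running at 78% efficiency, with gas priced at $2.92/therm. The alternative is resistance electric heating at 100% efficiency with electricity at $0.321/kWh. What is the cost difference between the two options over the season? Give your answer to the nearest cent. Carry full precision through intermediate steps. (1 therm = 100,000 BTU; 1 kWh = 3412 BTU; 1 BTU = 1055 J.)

$413.42

Heat load = 7700 MJ = 7,700,000,000 J / 1055 = 7,298,578 BTU
Gas: input = 7,298,578 / 0.780 = 9,357,152 BTU = 93.57 therm → 93.57 × $2.92 = $273.23
Electric: 7,298,578 BTU / 3412 = 2,139 kWh → × $0.321 = $686.65
Difference = |$273.23 − $686.65| = $413.42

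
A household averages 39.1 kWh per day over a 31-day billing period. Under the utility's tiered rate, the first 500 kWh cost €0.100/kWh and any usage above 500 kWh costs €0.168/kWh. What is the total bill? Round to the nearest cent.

Usage = 39.1 kWh/day × 31 days = 1212.1 kWh
First 500 kWh × €0.100 = €50.00
Remaining 712.1 kWh × €0.168 = €119.63
Total = €169.63

€169.63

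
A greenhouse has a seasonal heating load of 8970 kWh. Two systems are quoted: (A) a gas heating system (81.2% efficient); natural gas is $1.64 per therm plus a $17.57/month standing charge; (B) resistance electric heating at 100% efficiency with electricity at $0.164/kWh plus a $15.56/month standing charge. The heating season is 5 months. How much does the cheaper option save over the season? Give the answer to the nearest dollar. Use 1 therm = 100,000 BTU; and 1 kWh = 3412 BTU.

Heat load = 8970 kWh × 3412 = 30,605,640 BTU
Gas: input = 30,605,640 / 0.812 = 37,691,675 BTU = 376.9 therm → 376.9 × $1.64 = $618.14; + 5 × $17.57 standing = $705.99
Electric: 30,605,640 BTU / 3412 = 8,970 kWh → × $0.164 = $1,471.08; + 5 × $15.56 standing = $1,548.88
Difference = |$705.99 − $1,548.88| = $842.89 ≈ $843

$843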